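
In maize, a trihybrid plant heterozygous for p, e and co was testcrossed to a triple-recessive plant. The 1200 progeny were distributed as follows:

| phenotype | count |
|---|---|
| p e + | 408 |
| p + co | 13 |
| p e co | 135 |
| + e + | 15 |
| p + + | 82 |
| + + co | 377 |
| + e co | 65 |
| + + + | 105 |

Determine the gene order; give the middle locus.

p

The two most frequent reciprocal classes, p e + and + + co, are the parental types, so the F1 was p e + / + + co.
The two rarest classes, + e + and p + co, are the double crossovers. Comparing them with the parentals, only the p allele has switched, so p is the middle locus and the order is co – p – e.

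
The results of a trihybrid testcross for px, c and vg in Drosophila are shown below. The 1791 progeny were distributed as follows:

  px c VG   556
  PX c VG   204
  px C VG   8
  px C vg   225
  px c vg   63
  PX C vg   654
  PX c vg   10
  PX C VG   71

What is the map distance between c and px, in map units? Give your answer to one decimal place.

25.0 map units

The two most frequent reciprocal classes, px c VG and PX C vg, are the parental types, so the F1 was px c VG / PX C vg.
The two rarest classes, px C VG and PX c vg, are the double crossovers. Comparing them with the parentals, only the c allele has switched, so c is the middle locus and the order is vg – c – px.
Crossovers in the c–px interval produce the single-crossover classes PX c VG and px C vg (204 + 225 = 429) plus the double crossovers (18).
RF(c–px) = (429 + 18) / 1791 = 447/1791 = 0.2496 → 25.0 map units.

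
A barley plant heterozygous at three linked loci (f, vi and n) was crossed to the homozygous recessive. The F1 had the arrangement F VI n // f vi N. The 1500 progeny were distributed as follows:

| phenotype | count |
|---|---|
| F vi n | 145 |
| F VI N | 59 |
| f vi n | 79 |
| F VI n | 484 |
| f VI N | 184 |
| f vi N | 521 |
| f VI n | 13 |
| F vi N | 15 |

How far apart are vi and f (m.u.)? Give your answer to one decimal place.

The two rarest classes, f VI n and F vi N, are the double crossovers. Comparing them with the parentals, only the f allele has switched, so f is the middle locus and the order is n – f – vi.
Crossovers in the f–vi interval produce the single-crossover classes F vi n and f VI N (145 + 184 = 329) plus the double crossovers (28).
RF(f–vi) = (329 + 28) / 1500 = 357/1500 = 0.2380 → 23.8 m.u.

23.8 m.u.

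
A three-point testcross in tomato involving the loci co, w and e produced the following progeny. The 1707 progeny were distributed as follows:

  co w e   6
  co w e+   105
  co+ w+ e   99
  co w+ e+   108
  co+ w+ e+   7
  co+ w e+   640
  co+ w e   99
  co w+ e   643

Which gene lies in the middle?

The two most frequent reciprocal classes, co+ w e+ and co w+ e, are the parental types, so the F1 was co+ w e+ / co w+ e.
The two rarest classes, co+ w+ e+ and co w e, are the double crossovers. Comparing them with the parentals, only the w allele has switched, so w is the middle locus and the order is e – w – co.

w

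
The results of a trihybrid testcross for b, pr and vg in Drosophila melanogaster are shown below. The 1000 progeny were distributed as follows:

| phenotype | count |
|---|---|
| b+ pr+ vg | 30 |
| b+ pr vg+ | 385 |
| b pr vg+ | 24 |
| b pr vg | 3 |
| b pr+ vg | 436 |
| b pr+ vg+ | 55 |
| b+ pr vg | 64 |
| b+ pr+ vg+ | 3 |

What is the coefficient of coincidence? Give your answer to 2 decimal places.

The two most frequent reciprocal classes, b pr+ vg and b+ pr vg+, are the parental types, so the F1 was b pr+ vg / b+ pr vg+.
The two rarest classes, b pr vg and b+ pr+ vg+, are the double crossovers. Comparing them with the parentals, only the pr allele has switched, so pr is the middle locus and the order is b – pr – vg.
b–pr: (54 + 6)/1000 = 0.0600; pr–vg: (119 + 6)/1000 = 0.1250.
Expected DCO frequency = 0.0600 × 0.1250 ≈ 0.00750; observed = 6/1000 ≈ 0.00600.
Coefficient of coincidence = 0.00600/0.00750 ≈ 0.80.

0.80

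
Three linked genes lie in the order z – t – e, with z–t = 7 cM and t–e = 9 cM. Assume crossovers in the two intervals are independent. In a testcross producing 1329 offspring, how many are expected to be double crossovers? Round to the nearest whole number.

Map distances give recombination frequencies of 0.070 and 0.090 for the two intervals.
With no interference, expected double-crossover frequency = 0.070 × 0.090 = 0.00630.
Expected number = 0.00630 × 1329 = 8.37 ≈ 8.

8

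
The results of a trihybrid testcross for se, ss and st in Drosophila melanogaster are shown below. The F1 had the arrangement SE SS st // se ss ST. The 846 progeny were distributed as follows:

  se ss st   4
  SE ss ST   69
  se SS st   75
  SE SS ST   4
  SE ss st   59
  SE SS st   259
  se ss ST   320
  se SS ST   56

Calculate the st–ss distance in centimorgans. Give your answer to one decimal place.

14.5 centimorgans

The two rarest classes, SE SS ST and se ss st, are the double crossovers. Comparing them with the parentals, only the st allele has switched, so st is the middle locus and the order is ss – st – se.
Crossovers in the ss–st interval produce the single-crossover classes SE ss st and se SS ST (59 + 56 = 115) plus the double crossovers (8).
RF(ss–st) = (115 + 8) / 846 = 123/846 = 0.1454 → 14.5 centimorgans.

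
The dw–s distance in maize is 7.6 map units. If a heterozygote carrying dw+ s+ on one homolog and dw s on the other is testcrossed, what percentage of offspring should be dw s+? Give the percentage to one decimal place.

3.8%

A map distance of 7.6 map units corresponds to a recombination frequency of 0.076.
The F1 is dw+ s+ / dw s, so dw s+ is a recombinant gamete class with expected frequency r/2 = 0.076/2 = 0.0380.
That is 0.0380 = 3.8% of the progeny.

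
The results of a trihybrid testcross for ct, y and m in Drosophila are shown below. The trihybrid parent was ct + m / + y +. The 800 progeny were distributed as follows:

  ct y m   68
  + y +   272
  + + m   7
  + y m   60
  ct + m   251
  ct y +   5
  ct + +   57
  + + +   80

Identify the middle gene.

The two rarest classes, + + m and ct y +, are the double crossovers. Comparing them with the parentals, only the ct allele has switched, so ct is the middle locus and the order is y – ct – m.

ct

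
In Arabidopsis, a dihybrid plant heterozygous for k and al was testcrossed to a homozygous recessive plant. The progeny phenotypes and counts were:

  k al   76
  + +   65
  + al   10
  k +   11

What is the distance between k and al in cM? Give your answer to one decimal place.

The two most frequent classes, + + (65) and k al (76), are the parental types, so the F1 was + + / k al.
The recombinant classes are + al and k +: 10 + 11 = 21.
Recombination frequency = 21/162 = 0.1296 ≈ 13.0%, i.e. 13.0 cM.

13.0 cM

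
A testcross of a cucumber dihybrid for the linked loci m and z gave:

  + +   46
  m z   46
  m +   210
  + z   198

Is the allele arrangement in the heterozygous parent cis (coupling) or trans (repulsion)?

trans

The two most frequent classes are + z (198) and m + (210); these are the parental (non-recombinant) types.
So the F1 carried + z on one chromosome and m + on the other — the recessive alleles are on opposite chromosomes (trans / repulsion).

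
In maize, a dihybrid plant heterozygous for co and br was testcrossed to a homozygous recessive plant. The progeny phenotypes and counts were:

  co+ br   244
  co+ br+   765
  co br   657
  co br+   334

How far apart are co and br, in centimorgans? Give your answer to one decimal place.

The two most frequent classes, co+ br+ (765) and co br (657), are the parental types, so the F1 was co+ br+ / co br.
The recombinant classes are co+ br and co br+: 244 + 334 = 578.
Recombination frequency = 578/2000 = 0.2890 ≈ 28.9%, i.e. 28.9 centimorgans.

28.9 centimorgans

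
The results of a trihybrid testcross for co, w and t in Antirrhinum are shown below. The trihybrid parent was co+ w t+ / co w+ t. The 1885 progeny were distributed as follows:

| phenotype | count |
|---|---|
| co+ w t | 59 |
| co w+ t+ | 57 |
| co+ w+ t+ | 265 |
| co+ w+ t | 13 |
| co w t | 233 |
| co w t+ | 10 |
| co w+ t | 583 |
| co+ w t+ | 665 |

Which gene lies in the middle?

co

The two rarest classes, co w t+ and co+ w+ t, are the double crossovers. Comparing them with the parentals, only the co allele has switched, so co is the middle locus and the order is w – co – t.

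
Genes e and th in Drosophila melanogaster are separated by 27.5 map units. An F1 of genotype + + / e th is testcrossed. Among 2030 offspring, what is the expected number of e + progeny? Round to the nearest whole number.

279

A map distance of 27.5 map units corresponds to a recombination frequency of 0.275.
The F1 is + + / e th, so e + is a recombinant gamete class with expected frequency r/2 = 0.275/2 = 0.1375.
Expected number = 0.1375 × 2030 = 279.12 ≈ 279.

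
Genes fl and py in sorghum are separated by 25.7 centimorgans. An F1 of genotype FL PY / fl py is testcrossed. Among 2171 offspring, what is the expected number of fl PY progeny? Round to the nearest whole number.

279

A map distance of 25.7 centimorgans corresponds to a recombination frequency of 0.257.
The F1 is FL PY / fl py, so fl PY is a recombinant gamete class with expected frequency r/2 = 0.257/2 = 0.1285.
Expected number = 0.1285 × 2171 = 278.97 ≈ 279.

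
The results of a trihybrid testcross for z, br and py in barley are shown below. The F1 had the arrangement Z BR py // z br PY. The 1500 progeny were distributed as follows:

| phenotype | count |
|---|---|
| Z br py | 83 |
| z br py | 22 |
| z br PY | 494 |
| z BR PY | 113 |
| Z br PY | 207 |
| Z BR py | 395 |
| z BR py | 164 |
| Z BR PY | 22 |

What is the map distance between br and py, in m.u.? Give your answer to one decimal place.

16.0 m.u.

The two rarest classes, Z BR PY and z br py, are the double crossovers. Comparing them with the parentals, only the py allele has switched, so py is the middle locus and the order is br – py – z.
Crossovers in the br–py interval produce the single-crossover classes Z br py and z BR PY (83 + 113 = 196) plus the double crossovers (44).
RF(br–py) = (196 + 44) / 1500 = 240/1500 = 0.1600 → 16.0 m.u.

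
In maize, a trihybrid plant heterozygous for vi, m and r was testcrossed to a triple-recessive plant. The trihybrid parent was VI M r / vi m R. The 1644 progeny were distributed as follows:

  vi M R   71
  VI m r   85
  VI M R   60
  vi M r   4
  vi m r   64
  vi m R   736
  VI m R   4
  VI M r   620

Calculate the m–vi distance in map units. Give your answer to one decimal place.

The two rarest classes, vi M r and VI m R, are the double crossovers. Comparing them with the parentals, only the vi allele has switched, so vi is the middle locus and the order is r – vi – m.
Crossovers in the vi–m interval produce the single-crossover classes VI m r and vi M R (85 + 71 = 156) plus the double crossovers (8).
RF(vi–m) = (156 + 8) / 1644 = 164/1644 = 0.0998 → 10.0 map units.

10.0 map units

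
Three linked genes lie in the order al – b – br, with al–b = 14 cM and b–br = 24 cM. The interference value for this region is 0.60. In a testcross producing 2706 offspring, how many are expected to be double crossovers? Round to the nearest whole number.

Map distances give recombination frequencies of 0.140 and 0.240 for the two intervals.
With interference 0.60 (so coincidence = 0.40), expected double-crossover frequency = 0.140 × 0.240 × 0.40 = 0.01344.
Expected number = 0.01344 × 2706 = 36.37 ≈ 36.

36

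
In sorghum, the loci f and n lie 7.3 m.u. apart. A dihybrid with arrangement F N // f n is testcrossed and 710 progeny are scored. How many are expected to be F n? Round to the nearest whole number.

26

A map distance of 7.3 m.u. corresponds to a recombination frequency of 0.073.
The F1 is F N / f n, so F n is a recombinant gamete class with expected frequency r/2 = 0.073/2 = 0.0365.
Expected number = 0.0365 × 710 = 25.91 ≈ 26.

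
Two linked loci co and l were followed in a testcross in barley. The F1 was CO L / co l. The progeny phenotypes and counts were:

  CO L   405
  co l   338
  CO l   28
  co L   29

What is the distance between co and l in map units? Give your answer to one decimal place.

7.1 map units

The recombinant classes are CO l and co L: 28 + 29 = 57.
Recombination frequency = 57/800 = 0.0712 ≈ 7.1%, i.e. 7.1 map units.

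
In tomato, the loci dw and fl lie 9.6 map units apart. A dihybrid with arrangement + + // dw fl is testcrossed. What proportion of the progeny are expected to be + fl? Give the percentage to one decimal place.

4.8%

A map distance of 9.6 map units corresponds to a recombination frequency of 0.096.
The F1 is + + / dw fl, so + fl is a recombinant gamete class with expected frequency r/2 = 0.096/2 = 0.0480.
That is 0.0480 = 4.8% of the progeny.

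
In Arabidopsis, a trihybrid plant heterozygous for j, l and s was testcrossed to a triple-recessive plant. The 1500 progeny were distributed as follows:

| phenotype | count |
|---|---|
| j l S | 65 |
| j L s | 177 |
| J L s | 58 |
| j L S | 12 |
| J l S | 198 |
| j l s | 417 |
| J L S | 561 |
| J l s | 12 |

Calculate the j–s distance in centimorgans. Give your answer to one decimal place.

9.8 centimorgans

The two most frequent reciprocal classes, J L S and j l s, are the parental types, so the F1 was J L S / j l s.
The two rarest classes, j L S and J l s, are the double crossovers. Comparing them with the parentals, only the j allele has switched, so j is the middle locus and the order is s – j – l.
Crossovers in the s–j interval produce the single-crossover classes J L s and j l S (58 + 65 = 123) plus the double crossovers (24).
RF(s–j) = (123 + 24) / 1500 = 147/1500 = 0.0980 → 9.8 centimorgans.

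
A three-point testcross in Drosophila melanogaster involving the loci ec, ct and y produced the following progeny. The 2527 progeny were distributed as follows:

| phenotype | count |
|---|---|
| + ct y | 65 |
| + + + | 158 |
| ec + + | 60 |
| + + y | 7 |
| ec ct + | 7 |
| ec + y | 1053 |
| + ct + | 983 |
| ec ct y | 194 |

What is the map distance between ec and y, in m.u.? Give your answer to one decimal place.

5.5 m.u.

The two most frequent reciprocal classes, + ct + and ec + y, are the parental types, so the F1 was + ct + / ec + y.
The two rarest classes, ec ct + and + + y, are the double crossovers. Comparing them with the parentals, only the ec allele has switched, so ec is the middle locus and the order is ct – ec – y.
Crossovers in the ec–y interval produce the single-crossover classes + ct y and ec + + (65 + 60 = 125) plus the double crossovers (14).
RF(ec–y) = (125 + 14) / 2527 = 139/2527 = 0.0550 → 5.5 m.u.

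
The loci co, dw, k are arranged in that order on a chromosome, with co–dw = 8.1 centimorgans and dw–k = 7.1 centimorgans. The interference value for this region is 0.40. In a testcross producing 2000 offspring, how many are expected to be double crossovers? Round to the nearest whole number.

Map distances give recombination frequencies of 0.081 and 0.071 for the two intervals.
With interference 0.40 (so coincidence = 0.60), expected double-crossover frequency = 0.081 × 0.071 × 0.60 = 0.00345.
Expected number = 0.00345 × 2000 = 6.90 ≈ 7.

7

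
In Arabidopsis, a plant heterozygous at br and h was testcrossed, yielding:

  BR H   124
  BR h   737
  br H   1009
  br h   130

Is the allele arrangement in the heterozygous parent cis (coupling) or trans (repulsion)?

trans

The two most frequent classes are BR h (737) and br H (1009); these are the parental (non-recombinant) types.
So the F1 carried BR h on one chromosome and br H on the other — the recessive alleles are on opposite chromosomes (trans / repulsion).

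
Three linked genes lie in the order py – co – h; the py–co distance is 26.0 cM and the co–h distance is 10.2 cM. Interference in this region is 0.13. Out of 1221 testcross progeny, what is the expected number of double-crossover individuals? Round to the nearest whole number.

Map distances give recombination frequencies of 0.260 and 0.102 for the two intervals.
With interference 0.13 (so coincidence = 0.87), expected double-crossover frequency = 0.260 × 0.102 × 0.87 = 0.02307.
Expected number = 0.02307 × 1221 = 28.17 ≈ 28.

28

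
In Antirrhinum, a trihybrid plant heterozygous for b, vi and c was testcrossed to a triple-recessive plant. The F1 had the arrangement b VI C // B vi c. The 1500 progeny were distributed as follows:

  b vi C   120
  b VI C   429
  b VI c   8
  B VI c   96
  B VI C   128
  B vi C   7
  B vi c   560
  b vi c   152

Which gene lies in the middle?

c

The two rarest classes, b VI c and B vi C, are the double crossovers. Comparing them with the parentals, only the c allele has switched, so c is the middle locus and the order is vi – c – b.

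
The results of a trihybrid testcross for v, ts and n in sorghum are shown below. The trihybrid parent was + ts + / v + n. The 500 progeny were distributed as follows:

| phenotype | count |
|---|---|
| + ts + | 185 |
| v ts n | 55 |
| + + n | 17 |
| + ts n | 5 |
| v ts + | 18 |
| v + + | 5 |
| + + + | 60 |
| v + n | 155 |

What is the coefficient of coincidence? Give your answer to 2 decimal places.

The two rarest classes, + ts n and v + +, are the double crossovers. Comparing them with the parentals, only the n allele has switched, so n is the middle locus and the order is v – n – ts.
v–n: (35 + 10)/500 = 0.0900; n–ts: (115 + 10)/500 = 0.2500.
Expected DCO frequency = 0.0900 × 0.2500 ≈ 0.02250; observed = 10/500 ≈ 0.02000.
Coefficient of coincidence = 0.02000/0.02250 ≈ 0.89.

0.89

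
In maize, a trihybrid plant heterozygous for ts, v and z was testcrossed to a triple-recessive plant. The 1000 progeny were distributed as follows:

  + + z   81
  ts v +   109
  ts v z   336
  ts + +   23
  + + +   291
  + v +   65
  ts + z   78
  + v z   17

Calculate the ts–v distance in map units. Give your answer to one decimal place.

18.3 map units

The two most frequent reciprocal classes, + + + and ts v z, are the parental types, so the F1 was + + + / ts v z.
The two rarest classes, ts + + and + v z, are the double crossovers. Comparing them with the parentals, only the ts allele has switched, so ts is the middle locus and the order is z – ts – v.
Crossovers in the ts–v interval produce the single-crossover classes + v + and ts + z (65 + 78 = 143) plus the double crossovers (40).
RF(ts–v) = (143 + 40) / 1000 = 183/1000 = 0.1830 → 18.3 map units.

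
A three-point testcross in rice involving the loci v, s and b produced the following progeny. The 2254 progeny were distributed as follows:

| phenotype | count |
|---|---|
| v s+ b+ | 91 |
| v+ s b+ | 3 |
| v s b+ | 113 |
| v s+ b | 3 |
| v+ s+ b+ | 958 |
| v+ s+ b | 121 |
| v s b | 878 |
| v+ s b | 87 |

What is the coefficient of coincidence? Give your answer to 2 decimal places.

The two most frequent reciprocal classes, v+ s+ b+ and v s b, are the parental types, so the F1 was v+ s+ b+ / v s b.
The two rarest classes, v+ s b+ and v s+ b, are the double crossovers. Comparing them with the parentals, only the s allele has switched, so s is the middle locus and the order is b – s – v.
b–s: (234 + 6)/2254 = 0.1065; s–v: (178 + 6)/2254 = 0.0816.
Expected DCO frequency = 0.1065 × 0.0816 ≈ 0.00869; observed = 6/2254 ≈ 0.00266.
Coefficient of coincidence = 0.00266/0.00869 ≈ 0.31.

0.31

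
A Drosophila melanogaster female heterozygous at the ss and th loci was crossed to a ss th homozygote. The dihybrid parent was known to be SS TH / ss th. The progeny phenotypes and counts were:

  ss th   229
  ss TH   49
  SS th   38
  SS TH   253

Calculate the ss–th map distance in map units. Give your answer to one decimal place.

15.3 map units

The recombinant classes are SS th and ss TH: 38 + 49 = 87.
Recombination frequency = 87/569 = 0.1529 ≈ 15.3%, i.e. 15.3 map units.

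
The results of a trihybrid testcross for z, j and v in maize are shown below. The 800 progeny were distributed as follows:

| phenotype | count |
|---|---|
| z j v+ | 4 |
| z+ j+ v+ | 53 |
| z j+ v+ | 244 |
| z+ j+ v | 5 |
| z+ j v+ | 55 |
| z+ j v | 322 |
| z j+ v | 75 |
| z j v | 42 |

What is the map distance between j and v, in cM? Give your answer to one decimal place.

17.4 cM

The two most frequent reciprocal classes, z+ j v and z j+ v+, are the parental types, so the F1 was z+ j v / z j+ v+.
The two rarest classes, z+ j+ v and z j v+, are the double crossovers. Comparing them with the parentals, only the j allele has switched, so j is the middle locus and the order is z – j – v.
Crossovers in the j–v interval produce the single-crossover classes z+ j v+ and z j+ v (55 + 75 = 130) plus the double crossovers (9).
RF(j–v) = (130 + 9) / 800 = 139/800 = 0.1737 → 17.4 cM.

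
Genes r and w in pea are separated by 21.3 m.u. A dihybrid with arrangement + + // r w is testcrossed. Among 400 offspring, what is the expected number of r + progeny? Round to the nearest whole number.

A map distance of 21.3 m.u. corresponds to a recombination frequency of 0.213.
The F1 is + + / r w, so r + is a recombinant gamete class with expected frequency r/2 = 0.213/2 = 0.1065.
Expected number = 0.1065 × 400 = 42.60 ≈ 43.

43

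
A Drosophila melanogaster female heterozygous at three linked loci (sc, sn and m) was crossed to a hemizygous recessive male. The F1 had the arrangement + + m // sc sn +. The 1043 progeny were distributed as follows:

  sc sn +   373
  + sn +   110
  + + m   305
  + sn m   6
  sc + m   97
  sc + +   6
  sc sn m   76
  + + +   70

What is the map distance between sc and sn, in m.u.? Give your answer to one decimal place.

The two rarest classes, + sn m and sc + +, are the double crossovers. Comparing them with the parentals, only the sn allele has switched, so sn is the middle locus and the order is m – sn – sc.
Crossovers in the sn–sc interval produce the single-crossover classes sc + m and + sn + (97 + 110 = 207) plus the double crossovers (12).
RF(sn–sc) = (207 + 12) / 1043 = 219/1043 = 0.2100 → 21.0 m.u.

21.0 m.u.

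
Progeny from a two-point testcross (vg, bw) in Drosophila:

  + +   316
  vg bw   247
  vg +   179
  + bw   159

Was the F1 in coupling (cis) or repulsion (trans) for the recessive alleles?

The two most frequent classes are + + (316) and vg bw (247); these are the parental (non-recombinant) types.
So the F1 carried + + on one chromosome and vg bw on the other — the recessive alleles are on the same chromosome (cis / coupling).

cis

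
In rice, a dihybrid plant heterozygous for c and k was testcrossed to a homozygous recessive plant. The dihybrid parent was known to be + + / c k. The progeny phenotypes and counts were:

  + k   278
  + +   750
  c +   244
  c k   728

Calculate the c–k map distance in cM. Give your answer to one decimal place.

26.1 cM

The recombinant classes are + k and c +: 278 + 244 = 522.
Recombination frequency = 522/2000 = 0.2610 ≈ 26.1%, i.e. 26.1 cM.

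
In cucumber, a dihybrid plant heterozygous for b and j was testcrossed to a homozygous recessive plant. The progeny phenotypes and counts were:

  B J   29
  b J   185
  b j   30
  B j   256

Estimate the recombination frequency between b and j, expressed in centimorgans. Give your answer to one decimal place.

11.8 centimorgans

The two most frequent classes, B j (256) and b J (185), are the parental types, so the F1 was B j / b J.
The recombinant classes are B J and b j: 29 + 30 = 59.
Recombination frequency = 59/500 = 0.1180 ≈ 11.8%, i.e. 11.8 centimorgans.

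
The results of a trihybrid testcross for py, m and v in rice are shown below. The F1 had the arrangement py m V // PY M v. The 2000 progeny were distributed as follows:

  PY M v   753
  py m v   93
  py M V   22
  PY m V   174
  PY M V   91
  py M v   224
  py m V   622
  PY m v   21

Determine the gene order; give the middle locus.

The two rarest classes, py M V and PY m v, are the double crossovers. Comparing them with the parentals, only the m allele has switched, so m is the middle locus and the order is py – m – v.

m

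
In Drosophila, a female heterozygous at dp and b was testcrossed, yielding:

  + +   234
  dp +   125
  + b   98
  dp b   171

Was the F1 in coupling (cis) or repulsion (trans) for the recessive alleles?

cis

The two most frequent classes are + + (234) and dp b (171); these are the parental (non-recombinant) types.
So the F1 carried + + on one chromosome and dp b on the other — the recessive alleles are on the same chromosome (cis / coupling).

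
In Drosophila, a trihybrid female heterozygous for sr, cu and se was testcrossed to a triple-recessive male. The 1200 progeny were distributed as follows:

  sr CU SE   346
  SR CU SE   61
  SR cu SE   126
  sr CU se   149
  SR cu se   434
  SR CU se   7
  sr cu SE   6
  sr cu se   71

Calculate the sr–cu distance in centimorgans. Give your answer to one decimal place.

The two most frequent reciprocal classes, sr CU SE and SR cu se, are the parental types, so the F1 was sr CU SE / SR cu se.
The two rarest classes, sr cu SE and SR CU se, are the double crossovers. Comparing them with the parentals, only the cu allele has switched, so cu is the middle locus and the order is se – cu – sr.
Crossovers in the cu–sr interval produce the single-crossover classes SR CU SE and sr cu se (61 + 71 = 132) plus the double crossovers (13).
RF(cu–sr) = (132 + 13) / 1200 = 145/1200 = 0.1208 → 12.1 centimorgans.

12.1 centimorgans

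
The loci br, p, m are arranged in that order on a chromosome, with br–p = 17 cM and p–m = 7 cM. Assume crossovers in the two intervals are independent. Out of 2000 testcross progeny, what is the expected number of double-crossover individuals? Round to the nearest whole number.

Map distances give recombination frequencies of 0.170 and 0.070 for the two intervals.
With no interference, expected double-crossover frequency = 0.170 × 0.070 = 0.01190.
Expected number = 0.01190 × 2000 = 23.80 ≈ 24.

24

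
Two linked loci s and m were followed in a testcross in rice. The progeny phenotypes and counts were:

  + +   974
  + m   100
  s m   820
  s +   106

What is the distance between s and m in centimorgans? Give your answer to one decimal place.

10.3 centimorgans

The two most frequent classes, + + (974) and s m (820), are the parental types, so the F1 was + + / s m.
The recombinant classes are + m and s +: 100 + 106 = 206.
Recombination frequency = 206/2000 = 0.1030 ≈ 10.3%, i.e. 10.3 centimorgans.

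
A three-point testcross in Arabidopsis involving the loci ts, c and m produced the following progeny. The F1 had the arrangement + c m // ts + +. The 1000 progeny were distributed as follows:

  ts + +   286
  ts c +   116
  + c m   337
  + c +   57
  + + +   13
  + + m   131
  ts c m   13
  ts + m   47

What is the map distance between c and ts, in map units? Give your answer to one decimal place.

The two rarest classes, ts c m and + + +, are the double crossovers. Comparing them with the parentals, only the ts allele has switched, so ts is the middle locus and the order is c – ts – m.
Crossovers in the c–ts interval produce the single-crossover classes + + m and ts c + (131 + 116 = 247) plus the double crossovers (26).
RF(c–ts) = (247 + 26) / 1000 = 273/1000 = 0.2730 → 27.3 map units.

27.3 map units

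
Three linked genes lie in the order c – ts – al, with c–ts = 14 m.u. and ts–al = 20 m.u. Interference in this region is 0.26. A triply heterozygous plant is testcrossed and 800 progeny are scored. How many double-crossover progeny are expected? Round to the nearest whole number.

Map distances give recombination frequencies of 0.140 and 0.200 for the two intervals.
With interference 0.26 (so coincidence = 0.74), expected double-crossover frequency = 0.140 × 0.200 × 0.74 = 0.02072.
Expected number = 0.02072 × 800 = 16.58 ≈ 17.

17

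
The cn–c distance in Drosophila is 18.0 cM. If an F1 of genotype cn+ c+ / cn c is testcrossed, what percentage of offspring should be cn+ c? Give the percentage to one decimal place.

A map distance of 18.0 cM corresponds to a recombination frequency of 0.180.
The F1 is cn+ c+ / cn c, so cn+ c is a recombinant gamete class with expected frequency r/2 = 0.180/2 = 0.0900.
That is 0.0900 = 9.0% of the progeny.

9.0%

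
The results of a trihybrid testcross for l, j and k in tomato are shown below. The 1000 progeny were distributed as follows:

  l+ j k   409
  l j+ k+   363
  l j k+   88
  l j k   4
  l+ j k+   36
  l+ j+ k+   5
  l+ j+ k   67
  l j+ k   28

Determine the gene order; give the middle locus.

The two most frequent reciprocal classes, l j+ k+ and l+ j k, are the parental types, so the F1 was l j+ k+ / l+ j k.
The two rarest classes, l+ j+ k+ and l j k, are the double crossovers. Comparing them with the parentals, only the l allele has switched, so l is the middle locus and the order is j – l – k.

l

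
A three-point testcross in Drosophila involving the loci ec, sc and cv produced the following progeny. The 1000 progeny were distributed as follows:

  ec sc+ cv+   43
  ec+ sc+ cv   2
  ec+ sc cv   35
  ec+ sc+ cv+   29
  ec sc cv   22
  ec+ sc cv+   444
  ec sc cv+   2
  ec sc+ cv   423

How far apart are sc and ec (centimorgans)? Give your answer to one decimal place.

5.5 centimorgans

The two most frequent reciprocal classes, ec sc+ cv and ec+ sc cv+, are the parental types, so the F1 was ec sc+ cv / ec+ sc cv+.
The two rarest classes, ec+ sc+ cv and ec sc cv+, are the double crossovers. Comparing them with the parentals, only the ec allele has switched, so ec is the middle locus and the order is cv – ec – sc.
Crossovers in the ec–sc interval produce the single-crossover classes ec sc cv and ec+ sc+ cv+ (22 + 29 = 51) plus the double crossovers (4).
RF(ec–sc) = (51 + 4) / 1000 = 55/1000 = 0.0550 → 5.5 centimorgans.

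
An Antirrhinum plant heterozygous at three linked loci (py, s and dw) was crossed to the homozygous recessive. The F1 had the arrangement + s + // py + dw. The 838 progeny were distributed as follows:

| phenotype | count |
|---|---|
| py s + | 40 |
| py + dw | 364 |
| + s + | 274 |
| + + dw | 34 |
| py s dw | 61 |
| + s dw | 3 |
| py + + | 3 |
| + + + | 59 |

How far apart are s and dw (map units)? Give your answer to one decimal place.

The two rarest classes, + s dw and py + +, are the double crossovers. Comparing them with the parentals, only the dw allele has switched, so dw is the middle locus and the order is py – dw – s.
Crossovers in the dw–s interval produce the single-crossover classes + + + and py s dw (59 + 61 = 120) plus the double crossovers (6).
RF(dw–s) = (120 + 6) / 838 = 126/838 = 0.1504 → 15.0 map units.

15.0 map units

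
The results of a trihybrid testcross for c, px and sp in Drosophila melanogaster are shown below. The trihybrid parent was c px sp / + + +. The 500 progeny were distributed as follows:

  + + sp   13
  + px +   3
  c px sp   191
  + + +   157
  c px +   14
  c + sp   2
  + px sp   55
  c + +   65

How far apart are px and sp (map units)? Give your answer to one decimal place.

6.4 map units

The two rarest classes, c + sp and + px +, are the double crossovers. Comparing them with the parentals, only the px allele has switched, so px is the middle locus and the order is sp – px – c.
Crossovers in the sp–px interval produce the single-crossover classes c px + and + + sp (14 + 13 = 27) plus the double crossovers (5).
RF(sp–px) = (27 + 5) / 500 = 32/500 = 0.0640 → 6.4 map units.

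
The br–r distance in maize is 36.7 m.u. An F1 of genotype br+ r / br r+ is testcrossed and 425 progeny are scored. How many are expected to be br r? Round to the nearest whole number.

A map distance of 36.7 m.u. corresponds to a recombination frequency of 0.367.
The F1 is br+ r / br r+, so br r is a recombinant gamete class with expected frequency r/2 = 0.367/2 = 0.1835.
Expected number = 0.1835 × 425 = 77.99 ≈ 78.

78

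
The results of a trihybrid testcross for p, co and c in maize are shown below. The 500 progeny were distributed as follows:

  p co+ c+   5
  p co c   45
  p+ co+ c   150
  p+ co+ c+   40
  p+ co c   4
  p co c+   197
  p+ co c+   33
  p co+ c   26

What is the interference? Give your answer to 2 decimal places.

0.30

The two most frequent reciprocal classes, p co c+ and p+ co+ c, are the parental types, so the F1 was p co c+ / p+ co+ c.
The two rarest classes, p co+ c+ and p+ co c, are the double crossovers. Comparing them with the parentals, only the co allele has switched, so co is the middle locus and the order is c – co – p.
c–co: (85 + 9)/500 = 0.1880; co–p: (59 + 9)/500 = 0.1360.
Expected DCO frequency = 0.1880 × 0.1360 ≈ 0.02557; observed = 9/500 ≈ 0.01800.
Coefficient of coincidence = 0.01800/0.02557 ≈ 0.70; interference = 1 − 0.70 = 0.30.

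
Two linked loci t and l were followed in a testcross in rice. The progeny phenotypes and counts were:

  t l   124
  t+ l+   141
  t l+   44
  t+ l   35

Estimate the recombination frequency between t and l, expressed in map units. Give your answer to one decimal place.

The two most frequent classes, t+ l+ (141) and t l (124), are the parental types, so the F1 was t+ l+ / t l.
The recombinant classes are t+ l and t l+: 35 + 44 = 79.
Recombination frequency = 79/344 = 0.2297 ≈ 23.0%, i.e. 23.0 map units.

23.0 map units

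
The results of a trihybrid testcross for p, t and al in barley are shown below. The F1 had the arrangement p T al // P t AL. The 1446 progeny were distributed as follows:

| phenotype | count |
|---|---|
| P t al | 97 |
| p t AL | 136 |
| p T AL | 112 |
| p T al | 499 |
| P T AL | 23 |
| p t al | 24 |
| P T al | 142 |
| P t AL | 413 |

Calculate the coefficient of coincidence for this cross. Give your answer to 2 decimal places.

0.82

The two rarest classes, p t al and P T AL, are the double crossovers. Comparing them with the parentals, only the t allele has switched, so t is the middle locus and the order is p – t – al.
p–t: (278 + 47)/1446 = 0.2248; t–al: (209 + 47)/1446 = 0.1770.
Expected DCO frequency = 0.2248 × 0.1770 ≈ 0.03979; observed = 47/1446 ≈ 0.03250.
Coefficient of coincidence = 0.03250/0.03979 ≈ 0.82.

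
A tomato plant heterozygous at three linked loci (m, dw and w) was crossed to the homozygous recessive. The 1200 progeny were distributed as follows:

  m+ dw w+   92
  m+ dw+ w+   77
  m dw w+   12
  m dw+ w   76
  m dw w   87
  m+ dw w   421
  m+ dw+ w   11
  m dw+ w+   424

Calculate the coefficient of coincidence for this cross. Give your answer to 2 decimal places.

0.77

The two most frequent reciprocal classes, m+ dw w and m dw+ w+, are the parental types, so the F1 was m+ dw w / m dw+ w+.
The two rarest classes, m+ dw+ w and m dw w+, are the double crossovers. Comparing them with the parentals, only the dw allele has switched, so dw is the middle locus and the order is w – dw – m.
w–dw: (168 + 23)/1200 = 0.1592; dw–m: (164 + 23)/1200 = 0.1558.
Expected DCO frequency = 0.1592 × 0.1558 ≈ 0.02480; observed = 23/1200 ≈ 0.01917.
Coefficient of coincidence = 0.01917/0.02480 ≈ 0.77.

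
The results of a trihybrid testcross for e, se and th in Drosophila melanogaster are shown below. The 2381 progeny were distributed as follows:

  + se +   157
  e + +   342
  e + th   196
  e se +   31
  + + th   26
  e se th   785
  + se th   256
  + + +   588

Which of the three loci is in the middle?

The two most frequent reciprocal classes, + + + and e se th, are the parental types, so the F1 was + + + / e se th.
The two rarest classes, + + th and e se +, are the double crossovers. Comparing them with the parentals, only the th allele has switched, so th is the middle locus and the order is e – th – se.

th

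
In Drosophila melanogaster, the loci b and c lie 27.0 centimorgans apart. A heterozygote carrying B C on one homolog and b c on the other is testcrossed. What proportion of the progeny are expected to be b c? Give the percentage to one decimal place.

36.5%

A map distance of 27.0 centimorgans corresponds to a recombination frequency of 0.270.
The F1 is B C / b c, so b c is a parental gamete class with expected frequency (1 − r)/2 = 0.730/2 = 0.3650.
That is 0.3650 = 36.5% of the progeny.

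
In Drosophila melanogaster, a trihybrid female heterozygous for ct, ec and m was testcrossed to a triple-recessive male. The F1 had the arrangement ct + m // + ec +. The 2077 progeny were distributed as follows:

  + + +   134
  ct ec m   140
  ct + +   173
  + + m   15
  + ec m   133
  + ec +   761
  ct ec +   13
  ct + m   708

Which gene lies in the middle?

The two rarest classes, + + m and ct ec +, are the double crossovers. Comparing them with the parentals, only the ct allele has switched, so ct is the middle locus and the order is m – ct – ec.

ct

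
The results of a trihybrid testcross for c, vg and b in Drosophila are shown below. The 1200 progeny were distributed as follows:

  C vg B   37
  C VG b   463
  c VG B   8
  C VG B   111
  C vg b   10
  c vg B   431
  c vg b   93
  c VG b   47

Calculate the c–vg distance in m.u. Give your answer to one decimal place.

The two most frequent reciprocal classes, C VG b and c vg B, are the parental types, so the F1 was C VG b / c vg B.
The two rarest classes, C vg b and c VG B, are the double crossovers. Comparing them with the parentals, only the vg allele has switched, so vg is the middle locus and the order is b – vg – c.
Crossovers in the vg–c interval produce the single-crossover classes c VG b and C vg B (47 + 37 = 84) plus the double crossovers (18).
RF(vg–c) = (84 + 18) / 1200 = 102/1200 = 0.0850 → 8.5 m.u.

8.5 m.u.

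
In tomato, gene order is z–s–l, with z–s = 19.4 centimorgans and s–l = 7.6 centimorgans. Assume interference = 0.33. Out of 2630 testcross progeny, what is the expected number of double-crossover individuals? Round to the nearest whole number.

Map distances give recombination frequencies of 0.194 and 0.076 for the two intervals.
With interference 0.33 (so coincidence = 0.67), expected double-crossover frequency = 0.194 × 0.076 × 0.67 = 0.00988.
Expected number = 0.00988 × 2630 = 25.98 ≈ 26.

26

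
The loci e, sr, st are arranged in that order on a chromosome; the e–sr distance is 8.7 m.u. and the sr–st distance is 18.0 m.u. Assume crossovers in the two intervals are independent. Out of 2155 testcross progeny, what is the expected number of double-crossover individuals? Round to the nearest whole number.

34

Map distances give recombination frequencies of 0.087 and 0.180 for the two intervals.
With no interference, expected double-crossover frequency = 0.087 × 0.180 = 0.01566.
Expected number = 0.01566 × 2155 = 33.75 ≈ 34.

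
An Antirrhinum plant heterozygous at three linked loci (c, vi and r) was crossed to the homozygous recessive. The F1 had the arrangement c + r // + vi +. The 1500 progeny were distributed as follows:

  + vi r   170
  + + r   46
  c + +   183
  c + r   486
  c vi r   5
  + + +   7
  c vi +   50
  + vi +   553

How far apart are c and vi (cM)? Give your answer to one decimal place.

The two rarest classes, c vi r and + + +, are the double crossovers. Comparing them with the parentals, only the vi allele has switched, so vi is the middle locus and the order is c – vi – r.
Crossovers in the c–vi interval produce the single-crossover classes + + r and c vi + (46 + 50 = 96) plus the double crossovers (12).
RF(c–vi) = (96 + 12) / 1500 = 108/1500 = 0.0720 → 7.2 cM.

7.2 cM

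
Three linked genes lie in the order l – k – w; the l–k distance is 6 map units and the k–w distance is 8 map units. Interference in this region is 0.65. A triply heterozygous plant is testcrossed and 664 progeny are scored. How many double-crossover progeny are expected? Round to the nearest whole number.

1

Map distances give recombination frequencies of 0.060 and 0.080 for the two intervals.
With interference 0.65 (so coincidence = 0.35), expected double-crossover frequency = 0.060 × 0.080 × 0.35 = 0.00168.
Expected number = 0.00168 × 664 = 1.12 ≈ 1.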